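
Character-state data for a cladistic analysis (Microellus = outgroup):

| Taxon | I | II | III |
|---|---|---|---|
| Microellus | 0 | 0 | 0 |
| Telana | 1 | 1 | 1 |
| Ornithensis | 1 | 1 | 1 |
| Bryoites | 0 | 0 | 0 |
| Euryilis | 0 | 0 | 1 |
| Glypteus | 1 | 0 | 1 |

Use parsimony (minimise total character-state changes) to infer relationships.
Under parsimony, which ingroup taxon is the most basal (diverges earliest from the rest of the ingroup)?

Bryoites

The outgroup has state '0' for every character, so '1' is the derived state throughout.
I (derived state '1') is shared by Glypteus, Ornithensis, and Telana — a synapomorphy uniting that clade.
II (derived state '1') is shared by Ornithensis and Telana — a synapomorphy uniting that clade.
Only Euryilis, Glypteus, Ornithensis, and Telana show the derived state '1' for III, supporting them as a clade.
Most parsimonious ingroup topology: ((((Telana,Ornithensis),Glypteus),Euryilis),Bryoites).
Bryoites is sister to the clade containing all other ingroup taxa, so it is the earliest-diverging (most basal) ingroup lineage.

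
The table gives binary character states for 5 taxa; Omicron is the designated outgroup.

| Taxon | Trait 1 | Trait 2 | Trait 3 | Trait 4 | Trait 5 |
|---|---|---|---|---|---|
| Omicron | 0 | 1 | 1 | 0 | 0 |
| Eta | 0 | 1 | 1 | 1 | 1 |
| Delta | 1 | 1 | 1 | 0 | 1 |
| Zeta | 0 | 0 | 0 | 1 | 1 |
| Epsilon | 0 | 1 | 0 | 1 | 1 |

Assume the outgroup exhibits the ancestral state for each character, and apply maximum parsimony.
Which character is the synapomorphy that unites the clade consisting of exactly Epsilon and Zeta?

Character polarity is set by the outgroup: the derived state is whichever differs from the outgroup's state, so for Trait 2, Trait 3 the derived state is '0', and for the remaining characters it is '1'.
Trait 1: derived state '1' in Delta only — an autapomorphy, so it tells us nothing about relationships among taxa.
Trait 2 (derived state '0') is unique to Zeta (autapomorphy; uninformative for grouping).
Trait 3: derived state '0' in Epsilon and Zeta only — synapomorphy for {Epsilon, Zeta}.
Trait 4: derived state '1' in Epsilon, Eta, and Zeta only — synapomorphy for {Epsilon, Eta, Zeta}.
All ingroup taxa share the derived state '1' for Trait 5; it defines the ingroup but does not resolve relationships within it.
Most parsimonious ingroup topology: ((Eta,(Zeta,Epsilon)),Delta).
The clade {Epsilon, Zeta} is supported by Trait 3: its derived state '0' occurs in exactly those taxa and in no other taxon (including the outgroup).

Trait 3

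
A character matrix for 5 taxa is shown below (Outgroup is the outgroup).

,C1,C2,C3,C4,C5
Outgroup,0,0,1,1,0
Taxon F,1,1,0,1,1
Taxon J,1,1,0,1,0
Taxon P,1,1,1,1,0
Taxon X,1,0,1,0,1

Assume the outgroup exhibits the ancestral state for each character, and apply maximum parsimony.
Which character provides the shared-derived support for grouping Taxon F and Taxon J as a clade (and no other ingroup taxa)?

Character polarity is set by the outgroup: the derived state is whichever differs from the outgroup's state, so for C3, C4 the derived state is '0', and for the remaining characters it is '1'.
All ingroup taxa share the derived state '1' for C1; it defines the ingroup but does not resolve relationships within it.
Only Taxon F, Taxon J, and Taxon P show the derived state '1' for C2, supporting them as a clade.
Only Taxon F and Taxon J show the derived state '0' for C3, supporting them as a clade.
C4: derived state '0' in Taxon X only — an autapomorphy, so it tells us nothing about relationships among taxa.
C5 groups Taxon F and Taxon X, which is incompatible with the clades supported by the remaining characters; treating it as convergent (homoplasy) costs fewer steps than any alternative tree.
Most parsimonious ingroup topology: (((Taxon F,Taxon J),Taxon P),Taxon X).
The clade {Taxon F, Taxon J} is supported by C3: its derived state '0' occurs in exactly those taxa and in no other taxon (including the outgroup).

C3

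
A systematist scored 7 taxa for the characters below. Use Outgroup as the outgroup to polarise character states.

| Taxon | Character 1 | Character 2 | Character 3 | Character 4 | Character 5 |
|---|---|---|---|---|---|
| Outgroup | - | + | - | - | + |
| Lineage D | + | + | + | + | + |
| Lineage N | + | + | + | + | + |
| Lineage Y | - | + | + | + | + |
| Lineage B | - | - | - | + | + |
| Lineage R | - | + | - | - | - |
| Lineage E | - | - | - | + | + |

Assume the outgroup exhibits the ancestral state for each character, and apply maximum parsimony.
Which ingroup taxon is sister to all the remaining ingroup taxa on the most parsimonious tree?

Character polarity is set by the outgroup: the derived state is whichever differs from the outgroup's state, so for Character 2, Character 5 the derived state is '-', and for the remaining characters it is '+'.
Only Lineage D and Lineage N show the derived state '+' for Character 1, supporting them as a clade.
Character 2: derived state '-' in Lineage B and Lineage E only — synapomorphy for {Lineage B, Lineage E}.
Only Lineage D, Lineage N, and Lineage Y show the derived state '+' for Character 3, supporting them as a clade.
Character 4: derived state '+' in Lineage B, Lineage D, Lineage E, Lineage N, and Lineage Y only — synapomorphy for {Lineage B, Lineage D, Lineage E, Lineage N, Lineage Y}.
Character 5 (derived state '-') is unique to Lineage R (autapomorphy; uninformative for grouping).
Most parsimonious ingroup topology: ((((Lineage D,Lineage N),Lineage Y),(Lineage B,Lineage E)),Lineage R).
Lineage R is sister to the clade containing all other ingroup taxa, so it is the earliest-diverging (most basal) ingroup lineage.

Lineage R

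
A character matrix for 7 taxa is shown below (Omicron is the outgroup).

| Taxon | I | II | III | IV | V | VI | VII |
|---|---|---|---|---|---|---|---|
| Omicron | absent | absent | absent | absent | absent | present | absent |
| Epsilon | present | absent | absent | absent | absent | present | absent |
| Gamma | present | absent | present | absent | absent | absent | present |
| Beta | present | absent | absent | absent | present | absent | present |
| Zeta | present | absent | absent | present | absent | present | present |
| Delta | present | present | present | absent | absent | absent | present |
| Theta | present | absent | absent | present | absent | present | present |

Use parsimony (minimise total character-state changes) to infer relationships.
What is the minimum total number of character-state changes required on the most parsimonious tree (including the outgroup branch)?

Character polarity is set by the outgroup: the derived state is whichever differs from the outgroup's state, so for VI the derived state is 'absent', and for the remaining characters it is 'present'.
All ingroup taxa share the derived state 'present' for I; it defines the ingroup but does not resolve relationships within it.
II: derived state 'present' in Delta only — an autapomorphy, so it tells us nothing about relationships among taxa.
III: derived state 'present' in Delta and Gamma only — synapomorphy for {Delta, Gamma}.
IV (derived state 'present') is shared by Theta and Zeta — a synapomorphy uniting that clade.
V (derived state 'present') is unique to Beta (autapomorphy; uninformative for grouping).
Only Beta, Delta, and Gamma show the derived state 'absent' for VI, supporting them as a clade.
Only Beta, Delta, Gamma, Theta, and Zeta show the derived state 'present' for VII, supporting them as a clade.
Most parsimonious ingroup topology: (Epsilon,(((Gamma,Delta),Beta),(Zeta,Theta))).
Changes per character on this tree: I: 1; II: 1; III: 1; IV: 1; V: 1; VI: 1; VII: 1.
Total = 7.

7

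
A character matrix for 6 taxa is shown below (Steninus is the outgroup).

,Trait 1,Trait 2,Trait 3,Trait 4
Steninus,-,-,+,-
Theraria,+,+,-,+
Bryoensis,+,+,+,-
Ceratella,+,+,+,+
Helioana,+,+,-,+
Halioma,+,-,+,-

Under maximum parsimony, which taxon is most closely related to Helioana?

Character polarity is set by the outgroup: the derived state is whichever differs from the outgroup's state, so for Trait 3 the derived state is '-', and for the remaining characters it is '+'.
Trait 1 (derived state '+') is shared by all ingroup taxa — unites the whole ingroup.
Trait 2: derived state '+' in Bryoensis, Ceratella, Helioana, and Theraria only — synapomorphy for {Bryoensis, Ceratella, Helioana, Theraria}.
Trait 3: derived state '-' in Helioana and Theraria only — synapomorphy for {Helioana, Theraria}.
Trait 4: derived state '+' in Ceratella, Helioana, and Theraria only — synapomorphy for {Ceratella, Helioana, Theraria}.
Most parsimonious ingroup topology: ((((Theraria,Helioana),Ceratella),Bryoensis),Halioma).
Helioana and Theraria form a cherry on this tree, so they are sister taxa.

Theraria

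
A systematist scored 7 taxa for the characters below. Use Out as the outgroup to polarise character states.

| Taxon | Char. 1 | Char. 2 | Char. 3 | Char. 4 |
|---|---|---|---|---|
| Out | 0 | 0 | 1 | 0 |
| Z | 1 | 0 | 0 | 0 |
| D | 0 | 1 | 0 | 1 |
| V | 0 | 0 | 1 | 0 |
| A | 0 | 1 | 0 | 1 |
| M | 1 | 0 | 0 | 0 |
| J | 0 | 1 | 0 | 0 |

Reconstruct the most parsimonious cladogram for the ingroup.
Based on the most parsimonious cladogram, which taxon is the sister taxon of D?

Character polarity is set by the outgroup: the derived state is whichever differs from the outgroup's state, so for Char. 3 the derived state is '0', and for the remaining characters it is '1'.
Char. 1 (derived state '1') is shared by M and Z — a synapomorphy uniting that clade.
Char. 2 (derived state '1') is shared by A, D, and J — a synapomorphy uniting that clade.
Char. 3 (derived state '0') is shared by A, D, J, M, and Z — a synapomorphy uniting that clade.
Char. 4: derived state '1' in A and D only — synapomorphy for {A, D}.
Most parsimonious ingroup topology: (((Z,M),((D,A),J)),V).
D and A form a cherry on this tree, so they are sister taxa.

A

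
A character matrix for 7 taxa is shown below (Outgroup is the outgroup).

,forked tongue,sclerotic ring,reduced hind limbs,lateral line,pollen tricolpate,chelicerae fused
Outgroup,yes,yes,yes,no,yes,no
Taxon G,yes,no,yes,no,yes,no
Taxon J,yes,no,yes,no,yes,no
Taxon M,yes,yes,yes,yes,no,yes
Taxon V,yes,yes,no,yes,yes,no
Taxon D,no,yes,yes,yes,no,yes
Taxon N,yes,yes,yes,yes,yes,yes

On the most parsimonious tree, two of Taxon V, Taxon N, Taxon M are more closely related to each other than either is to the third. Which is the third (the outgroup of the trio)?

Taxon V

Character polarity is set by the outgroup: the derived state is whichever differs from the outgroup's state, so for forked tongue, sclerotic ring, reduced hind limbs, pollen tricolpate the derived state is 'no', and for the remaining characters it is 'yes'.
forked tongue (derived state 'no') is unique to Taxon D (autapomorphy; uninformative for grouping).
sclerotic ring: derived state 'no' in Taxon G and Taxon J only — synapomorphy for {Taxon G, Taxon J}.
reduced hind limbs: derived state 'no' in Taxon V only — an autapomorphy, so it tells us nothing about relationships among taxa.
lateral line: derived state 'yes' in Taxon D, Taxon M, Taxon N, and Taxon V only — synapomorphy for {Taxon D, Taxon M, Taxon N, Taxon V}.
pollen tricolpate: derived state 'no' in Taxon D and Taxon M only — synapomorphy for {Taxon D, Taxon M}.
chelicerae fused: derived state 'yes' in Taxon D, Taxon M, and Taxon N only — synapomorphy for {Taxon D, Taxon M, Taxon N}.
Most parsimonious ingroup topology: ((Taxon G,Taxon J),(((Taxon M,Taxon D),Taxon N),Taxon V)).
Taxon M and Taxon N share a more recent common ancestor with each other than either does with Taxon V, so Taxon V is the least closely related of the three.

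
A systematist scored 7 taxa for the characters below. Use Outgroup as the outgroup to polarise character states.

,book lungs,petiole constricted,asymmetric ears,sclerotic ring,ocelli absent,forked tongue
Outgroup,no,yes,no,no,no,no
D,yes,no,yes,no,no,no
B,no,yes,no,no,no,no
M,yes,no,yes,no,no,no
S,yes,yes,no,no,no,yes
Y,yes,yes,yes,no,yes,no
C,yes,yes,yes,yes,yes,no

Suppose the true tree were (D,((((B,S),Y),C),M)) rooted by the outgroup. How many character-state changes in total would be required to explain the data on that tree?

10

Map each character onto (D,((((B,S),Y),C),M)) (rooted by Outgroup) and count the minimum state changes it requires (Fitch parsimony):
book lungs: 2; petiole constricted: 2; asymmetric ears: 2; sclerotic ring: 1; ocelli absent: 2; forked tongue: 1.
Total tree length = 10.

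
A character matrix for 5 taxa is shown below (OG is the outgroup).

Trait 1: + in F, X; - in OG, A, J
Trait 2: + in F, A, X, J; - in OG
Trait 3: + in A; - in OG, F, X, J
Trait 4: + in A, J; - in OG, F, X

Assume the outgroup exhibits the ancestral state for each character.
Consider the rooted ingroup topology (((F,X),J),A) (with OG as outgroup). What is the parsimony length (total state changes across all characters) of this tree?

Map each character onto (((F,X),J),A) (rooted by OG) and count the minimum state changes it requires (Fitch parsimony):
Trait 1: 1; Trait 2: 1; Trait 3: 1; Trait 4: 2.
Total tree length = 5.

5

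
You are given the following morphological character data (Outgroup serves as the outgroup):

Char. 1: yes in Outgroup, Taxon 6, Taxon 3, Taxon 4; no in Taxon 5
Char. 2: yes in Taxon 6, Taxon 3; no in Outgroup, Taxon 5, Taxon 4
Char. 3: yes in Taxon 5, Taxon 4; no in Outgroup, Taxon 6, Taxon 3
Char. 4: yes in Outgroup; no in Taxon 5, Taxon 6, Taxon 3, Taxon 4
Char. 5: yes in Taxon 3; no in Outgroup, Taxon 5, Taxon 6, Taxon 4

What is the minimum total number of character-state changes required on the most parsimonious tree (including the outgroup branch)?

5

Character polarity is set by the outgroup: the derived state is whichever differs from the outgroup's state, so for Char. 1, Char. 4 the derived state is 'no', and for the remaining characters it is 'yes'.
Char. 1 (derived state 'no') is unique to Taxon 5 (autapomorphy; uninformative for grouping).
Char. 2: derived state 'yes' in Taxon 3 and Taxon 6 only — synapomorphy for {Taxon 3, Taxon 6}.
Char. 3 (derived state 'yes') is shared by Taxon 4 and Taxon 5 — a synapomorphy uniting that clade.
Char. 4 (derived state 'no') is shared by all ingroup taxa — unites the whole ingroup.
Char. 5 (derived state 'yes') is unique to Taxon 3 (autapomorphy; uninformative for grouping).
Most parsimonious ingroup topology: ((Taxon 5,Taxon 4),(Taxon 6,Taxon 3)).
Changes per character on this tree: Char. 1: 1; Char. 2: 1; Char. 3: 1; Char. 4: 1; Char. 5: 1.
Total = 5.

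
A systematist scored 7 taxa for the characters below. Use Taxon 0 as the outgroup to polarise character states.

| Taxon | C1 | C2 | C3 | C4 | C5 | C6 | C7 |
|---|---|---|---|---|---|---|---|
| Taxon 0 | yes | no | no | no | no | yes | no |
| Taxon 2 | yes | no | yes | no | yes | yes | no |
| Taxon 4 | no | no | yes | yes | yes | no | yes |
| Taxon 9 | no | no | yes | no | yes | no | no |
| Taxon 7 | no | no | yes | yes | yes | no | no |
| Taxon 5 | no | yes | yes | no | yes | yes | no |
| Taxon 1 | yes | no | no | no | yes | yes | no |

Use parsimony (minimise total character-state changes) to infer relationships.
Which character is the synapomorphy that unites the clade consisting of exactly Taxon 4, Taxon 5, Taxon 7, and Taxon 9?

C1

Character polarity is set by the outgroup: the derived state is whichever differs from the outgroup's state, so for C1, C6 the derived state is 'no', and for the remaining characters it is 'yes'.
C1 (derived state 'no') is shared by Taxon 4, Taxon 5, Taxon 7, and Taxon 9 — a synapomorphy uniting that clade.
C2 (derived state 'yes') is unique to Taxon 5 (autapomorphy; uninformative for grouping).
C3 (derived state 'yes') is shared by Taxon 2, Taxon 4, Taxon 5, Taxon 7, and Taxon 9 — a synapomorphy uniting that clade.
C4: derived state 'yes' in Taxon 4 and Taxon 7 only — synapomorphy for {Taxon 4, Taxon 7}.
C5 (derived state 'yes') is shared by all ingroup taxa — unites the whole ingroup.
Only Taxon 4, Taxon 7, and Taxon 9 show the derived state 'no' for C6, supporting them as a clade.
C7 (derived state 'yes') is unique to Taxon 4 (autapomorphy; uninformative for grouping).
Most parsimonious ingroup topology: ((Taxon 2,(((Taxon 4,Taxon 7),Taxon 9),Taxon 5)),Taxon 1).
The clade {Taxon 4, Taxon 5, Taxon 7, Taxon 9} is supported by C1: its derived state 'no' occurs in exactly those taxa and in no other taxon (including the outgroup).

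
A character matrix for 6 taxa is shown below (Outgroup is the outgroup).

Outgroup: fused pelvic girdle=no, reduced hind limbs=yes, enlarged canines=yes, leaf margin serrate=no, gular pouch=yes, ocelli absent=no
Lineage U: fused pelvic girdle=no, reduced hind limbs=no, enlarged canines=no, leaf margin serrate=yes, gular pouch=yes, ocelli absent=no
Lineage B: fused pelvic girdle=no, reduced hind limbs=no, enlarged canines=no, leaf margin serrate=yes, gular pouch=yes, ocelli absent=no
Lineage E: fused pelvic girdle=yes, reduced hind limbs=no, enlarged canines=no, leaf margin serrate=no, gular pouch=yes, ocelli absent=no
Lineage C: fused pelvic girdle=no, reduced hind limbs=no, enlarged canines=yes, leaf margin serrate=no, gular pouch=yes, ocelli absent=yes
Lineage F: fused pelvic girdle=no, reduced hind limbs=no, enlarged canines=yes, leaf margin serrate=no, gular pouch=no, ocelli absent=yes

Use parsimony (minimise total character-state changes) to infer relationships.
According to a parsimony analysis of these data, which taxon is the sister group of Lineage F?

Character polarity is set by the outgroup: the derived state is whichever differs from the outgroup's state, so for reduced hind limbs, enlarged canines, gular pouch the derived state is 'no', and for the remaining characters it is 'yes'.
fused pelvic girdle: derived state 'yes' in Lineage E only — an autapomorphy, so it tells us nothing about relationships among taxa.
All ingroup taxa share the derived state 'no' for reduced hind limbs; it defines the ingroup but does not resolve relationships within it.
enlarged canines (derived state 'no') is shared by Lineage B, Lineage E, and Lineage U — a synapomorphy uniting that clade.
leaf margin serrate: derived state 'yes' in Lineage B and Lineage U only — synapomorphy for {Lineage B, Lineage U}.
gular pouch (derived state 'no') is unique to Lineage F (autapomorphy; uninformative for grouping).
ocelli absent (derived state 'yes') is shared by Lineage C and Lineage F — a synapomorphy uniting that clade.
Most parsimonious ingroup topology: (((Lineage U,Lineage B),Lineage E),(Lineage C,Lineage F)).
Lineage F and Lineage C form a cherry on this tree, so they are sister taxa.

Lineage C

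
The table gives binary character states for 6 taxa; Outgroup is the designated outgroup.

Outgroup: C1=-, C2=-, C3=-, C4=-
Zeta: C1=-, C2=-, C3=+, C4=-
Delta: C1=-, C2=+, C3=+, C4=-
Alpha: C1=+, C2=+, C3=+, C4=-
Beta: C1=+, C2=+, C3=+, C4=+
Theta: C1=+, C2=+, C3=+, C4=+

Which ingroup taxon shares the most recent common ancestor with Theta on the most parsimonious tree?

Beta

The outgroup has state '-' for every character, so '+' is the derived state throughout.
Only Alpha, Beta, and Theta show the derived state '+' for C1, supporting them as a clade.
C2: derived state '+' in Alpha, Beta, Delta, and Theta only — synapomorphy for {Alpha, Beta, Delta, Theta}.
All ingroup taxa share the derived state '+' for C3; it defines the ingroup but does not resolve relationships within it.
C4 (derived state '+') is shared by Beta and Theta — a synapomorphy uniting that clade.
Most parsimonious ingroup topology: (Zeta,(Delta,(Alpha,(Beta,Theta)))).
Theta and Beta form a cherry on this tree, so they are sister taxa.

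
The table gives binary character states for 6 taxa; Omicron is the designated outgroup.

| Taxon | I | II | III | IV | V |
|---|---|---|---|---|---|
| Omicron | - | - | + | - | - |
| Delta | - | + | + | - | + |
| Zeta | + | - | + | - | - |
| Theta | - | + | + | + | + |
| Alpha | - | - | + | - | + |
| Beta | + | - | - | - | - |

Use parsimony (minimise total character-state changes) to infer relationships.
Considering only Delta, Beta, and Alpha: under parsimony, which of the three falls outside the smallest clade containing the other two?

Character polarity is set by the outgroup: the derived state is whichever differs from the outgroup's state, so for III the derived state is '-', and for the remaining characters it is '+'.
I: derived state '+' in Beta and Zeta only — synapomorphy for {Beta, Zeta}.
II: derived state '+' in Delta and Theta only — synapomorphy for {Delta, Theta}.
III: derived state '-' in Beta only — an autapomorphy, so it tells us nothing about relationships among taxa.
IV: derived state '+' in Theta only — an autapomorphy, so it tells us nothing about relationships among taxa.
Only Alpha, Delta, and Theta show the derived state '+' for V, supporting them as a clade.
Most parsimonious ingroup topology: (((Delta,Theta),Alpha),(Zeta,Beta)).
Alpha and Delta share a more recent common ancestor with each other than either does with Beta, so Beta is the least closely related of the three.

Beta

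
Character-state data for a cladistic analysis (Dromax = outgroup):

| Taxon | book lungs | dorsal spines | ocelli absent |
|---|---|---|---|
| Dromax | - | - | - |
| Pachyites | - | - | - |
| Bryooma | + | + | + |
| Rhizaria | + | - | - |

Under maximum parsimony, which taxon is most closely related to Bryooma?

The outgroup has state '-' for every character, so '+' is the derived state throughout.
Only Bryooma and Rhizaria show the derived state '+' for book lungs, supporting them as a clade.
dorsal spines: derived state '+' in Bryooma only — an autapomorphy, so it tells us nothing about relationships among taxa.
ocelli absent (derived state '+') is unique to Bryooma (autapomorphy; uninformative for grouping).
Most parsimonious ingroup topology: (Pachyites,(Bryooma,Rhizaria)).
Bryooma and Rhizaria form a cherry on this tree, so they are sister taxa.

Rhizaria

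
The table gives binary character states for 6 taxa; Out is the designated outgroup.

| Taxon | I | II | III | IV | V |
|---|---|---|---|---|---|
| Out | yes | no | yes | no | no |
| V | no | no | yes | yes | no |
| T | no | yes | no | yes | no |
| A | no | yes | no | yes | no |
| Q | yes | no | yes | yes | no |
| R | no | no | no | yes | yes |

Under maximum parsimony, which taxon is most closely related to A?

T

Character polarity is set by the outgroup: the derived state is whichever differs from the outgroup's state, so for I, III the derived state is 'no', and for the remaining characters it is 'yes'.
Only A, R, T, and V show the derived state 'no' for I, supporting them as a clade.
Only A and T show the derived state 'yes' for II, supporting them as a clade.
III: derived state 'no' in A, R, and T only — synapomorphy for {A, R, T}.
IV (derived state 'yes') is shared by all ingroup taxa — unites the whole ingroup.
V: derived state 'yes' in R only — an autapomorphy, so it tells us nothing about relationships among taxa.
Most parsimonious ingroup topology: ((V,((T,A),R)),Q).
A and T form a cherry on this tree, so they are sister taxa.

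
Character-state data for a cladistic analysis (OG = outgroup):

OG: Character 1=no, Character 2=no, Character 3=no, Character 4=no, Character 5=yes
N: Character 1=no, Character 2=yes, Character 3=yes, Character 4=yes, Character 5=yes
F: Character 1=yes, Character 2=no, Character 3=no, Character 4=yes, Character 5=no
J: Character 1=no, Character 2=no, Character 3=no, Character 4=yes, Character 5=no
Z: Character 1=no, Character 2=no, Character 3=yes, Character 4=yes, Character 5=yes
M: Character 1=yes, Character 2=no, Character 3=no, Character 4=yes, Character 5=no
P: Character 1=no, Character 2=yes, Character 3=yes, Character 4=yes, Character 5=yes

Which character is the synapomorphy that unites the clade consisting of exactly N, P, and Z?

Character polarity is set by the outgroup: the derived state is whichever differs from the outgroup's state, so for Character 5 the derived state is 'no', and for the remaining characters it is 'yes'.
Character 1: derived state 'yes' in F and M only — synapomorphy for {F, M}.
Only N and P show the derived state 'yes' for Character 2, supporting them as a clade.
Character 3 (derived state 'yes') is shared by N, P, and Z — a synapomorphy uniting that clade.
All ingroup taxa share the derived state 'yes' for Character 4; it defines the ingroup but does not resolve relationships within it.
Character 5 (derived state 'no') is shared by F, J, and M — a synapomorphy uniting that clade.
Most parsimonious ingroup topology: (((N,P),Z),((F,M),J)).
The clade {N, P, Z} is supported by Character 3: its derived state 'yes' occurs in exactly those taxa and in no other taxon (including the outgroup).

Character 3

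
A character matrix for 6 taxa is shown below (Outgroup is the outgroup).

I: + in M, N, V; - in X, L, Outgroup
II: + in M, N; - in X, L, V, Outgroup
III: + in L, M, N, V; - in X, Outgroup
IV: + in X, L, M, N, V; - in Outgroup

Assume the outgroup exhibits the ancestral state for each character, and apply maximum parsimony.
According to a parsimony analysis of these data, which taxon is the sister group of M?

N

The outgroup has state '-' for every character, so '+' is the derived state throughout.
Only M, N, and V show the derived state '+' for I, supporting them as a clade.
Only M and N show the derived state '+' for II, supporting them as a clade.
III: derived state '+' in L, M, N, and V only — synapomorphy for {L, M, N, V}.
All ingroup taxa share the derived state '+' for IV; it defines the ingroup but does not resolve relationships within it.
Most parsimonious ingroup topology: (X,((V,(M,N)),L)).
M and N form a cherry on this tree, so they are sister taxa.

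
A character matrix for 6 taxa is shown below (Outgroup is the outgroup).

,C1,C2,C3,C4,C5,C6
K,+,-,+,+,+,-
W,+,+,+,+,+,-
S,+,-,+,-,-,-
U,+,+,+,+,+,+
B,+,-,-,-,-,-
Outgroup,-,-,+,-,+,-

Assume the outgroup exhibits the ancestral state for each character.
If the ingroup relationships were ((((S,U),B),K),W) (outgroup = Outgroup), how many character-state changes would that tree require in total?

Map each character onto ((((S,U),B),K),W) (rooted by Outgroup) and count the minimum state changes it requires (Fitch parsimony):
C1: 1; C2: 2; C3: 1; C4: 3; C5: 2; C6: 1.
Total tree length = 10.

10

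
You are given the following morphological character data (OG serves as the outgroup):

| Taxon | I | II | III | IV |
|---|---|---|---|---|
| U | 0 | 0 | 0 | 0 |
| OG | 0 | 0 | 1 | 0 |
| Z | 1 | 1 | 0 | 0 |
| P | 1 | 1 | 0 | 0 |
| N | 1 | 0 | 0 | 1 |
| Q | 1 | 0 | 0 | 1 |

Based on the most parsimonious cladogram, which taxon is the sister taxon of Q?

Character polarity is set by the outgroup: the derived state is whichever differs from the outgroup's state, so for III the derived state is '0', and for the remaining characters it is '1'.
Only N, P, Q, and Z show the derived state '1' for I, supporting them as a clade.
Only P and Z show the derived state '1' for II, supporting them as a clade.
III (derived state '0') is shared by all ingroup taxa — unites the whole ingroup.
IV: derived state '1' in N and Q only — synapomorphy for {N, Q}.
Most parsimonious ingroup topology: (((Z,P),(N,Q)),U).
Q and N form a cherry on this tree, so they are sister taxa.

N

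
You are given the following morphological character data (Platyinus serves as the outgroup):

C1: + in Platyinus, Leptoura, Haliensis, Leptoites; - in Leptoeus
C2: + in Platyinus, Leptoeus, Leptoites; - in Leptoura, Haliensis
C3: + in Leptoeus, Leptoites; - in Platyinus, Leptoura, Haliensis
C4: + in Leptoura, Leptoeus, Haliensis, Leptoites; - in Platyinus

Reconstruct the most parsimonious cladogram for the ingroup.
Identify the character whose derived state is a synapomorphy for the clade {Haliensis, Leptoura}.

C2

Character polarity is set by the outgroup: the derived state is whichever differs from the outgroup's state, so for C1, C2 the derived state is '-', and for the remaining characters it is '+'.
C1 (derived state '-') is unique to Leptoeus (autapomorphy; uninformative for grouping).
Only Haliensis and Leptoura show the derived state '-' for C2, supporting them as a clade.
C3 (derived state '+') is shared by Leptoeus and Leptoites — a synapomorphy uniting that clade.
All ingroup taxa share the derived state '+' for C4; it defines the ingroup but does not resolve relationships within it.
Most parsimonious ingroup topology: ((Leptoura,Haliensis),(Leptoeus,Leptoites)).
The clade {Haliensis, Leptoura} is supported by C2: its derived state '-' occurs in exactly those taxa and in no other taxon (including the outgroup).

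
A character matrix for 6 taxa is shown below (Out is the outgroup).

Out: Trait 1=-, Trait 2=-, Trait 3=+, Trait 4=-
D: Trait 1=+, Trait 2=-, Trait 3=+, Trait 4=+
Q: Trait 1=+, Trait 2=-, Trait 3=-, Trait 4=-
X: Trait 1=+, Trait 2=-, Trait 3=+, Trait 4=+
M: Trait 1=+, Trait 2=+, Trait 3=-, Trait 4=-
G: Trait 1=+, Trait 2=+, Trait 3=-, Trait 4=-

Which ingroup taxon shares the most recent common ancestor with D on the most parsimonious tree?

Character polarity is set by the outgroup: the derived state is whichever differs from the outgroup's state, so for Trait 3 the derived state is '-', and for the remaining characters it is '+'.
All ingroup taxa share the derived state '+' for Trait 1; it defines the ingroup but does not resolve relationships within it.
Trait 2: derived state '+' in G and M only — synapomorphy for {G, M}.
Only G, M, and Q show the derived state '-' for Trait 3, supporting them as a clade.
Trait 4 (derived state '+') is shared by D and X — a synapomorphy uniting that clade.
Most parsimonious ingroup topology: ((D,X),(Q,(M,G))).
D and X form a cherry on this tree, so they are sister taxa.

X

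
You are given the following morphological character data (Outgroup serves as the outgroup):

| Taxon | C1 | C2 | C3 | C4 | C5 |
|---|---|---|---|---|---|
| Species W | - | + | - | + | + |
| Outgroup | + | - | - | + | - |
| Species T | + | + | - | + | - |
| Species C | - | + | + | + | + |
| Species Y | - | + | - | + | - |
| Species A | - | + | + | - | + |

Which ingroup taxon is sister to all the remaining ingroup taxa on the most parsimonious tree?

Species T

Character polarity is set by the outgroup: the derived state is whichever differs from the outgroup's state, so for C1, C4 the derived state is '-', and for the remaining characters it is '+'.
Only Species A, Species C, Species W, and Species Y show the derived state '-' for C1, supporting them as a clade.
All ingroup taxa share the derived state '+' for C2; it defines the ingroup but does not resolve relationships within it.
C3: derived state '+' in Species A and Species C only — synapomorphy for {Species A, Species C}.
C4 (derived state '-') is unique to Species A (autapomorphy; uninformative for grouping).
C5 (derived state '+') is shared by Species A, Species C, and Species W — a synapomorphy uniting that clade.
Most parsimonious ingroup topology: ((((Species C,Species A),Species W),Species Y),Species T).
Species T is sister to the clade containing all other ingroup taxa, so it is the earliest-diverging (most basal) ingroup lineage.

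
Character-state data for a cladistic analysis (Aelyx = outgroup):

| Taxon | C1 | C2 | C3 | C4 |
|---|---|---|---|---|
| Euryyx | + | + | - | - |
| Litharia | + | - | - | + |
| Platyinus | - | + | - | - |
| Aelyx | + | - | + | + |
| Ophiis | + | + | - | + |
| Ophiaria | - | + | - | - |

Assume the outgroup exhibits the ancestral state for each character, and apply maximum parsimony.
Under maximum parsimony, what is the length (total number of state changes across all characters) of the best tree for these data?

4

Character polarity is set by the outgroup: the derived state is whichever differs from the outgroup's state, so for C1, C3, C4 the derived state is '-', and for the remaining characters it is '+'.
C1: derived state '-' in Ophiaria and Platyinus only — synapomorphy for {Ophiaria, Platyinus}.
Only Euryyx, Ophiaria, Ophiis, and Platyinus show the derived state '+' for C2, supporting them as a clade.
C3 (derived state '-') is shared by all ingroup taxa — unites the whole ingroup.
C4 (derived state '-') is shared by Euryyx, Ophiaria, and Platyinus — a synapomorphy uniting that clade.
Most parsimonious ingroup topology: ((((Ophiaria,Platyinus),Euryyx),Ophiis),Litharia).
Changes per character on this tree: C1: 1; C2: 1; C3: 1; C4: 1.
Total = 4.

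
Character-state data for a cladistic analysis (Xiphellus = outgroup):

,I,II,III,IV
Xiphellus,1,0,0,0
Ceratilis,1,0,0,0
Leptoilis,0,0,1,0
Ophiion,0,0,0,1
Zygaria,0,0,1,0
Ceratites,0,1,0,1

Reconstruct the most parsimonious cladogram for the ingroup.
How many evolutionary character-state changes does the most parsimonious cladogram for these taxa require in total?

Character polarity is set by the outgroup: the derived state is whichever differs from the outgroup's state, so for I the derived state is '0', and for the remaining characters it is '1'.
I (derived state '0') is shared by Ceratites, Leptoilis, Ophiion, and Zygaria — a synapomorphy uniting that clade.
II (derived state '1') is unique to Ceratites (autapomorphy; uninformative for grouping).
Only Leptoilis and Zygaria show the derived state '1' for III, supporting them as a clade.
Only Ceratites and Ophiion show the derived state '1' for IV, supporting them as a clade.
Most parsimonious ingroup topology: (Ceratilis,((Leptoilis,Zygaria),(Ophiion,Ceratites))).
Changes per character on this tree: I: 1; II: 1; III: 1; IV: 1.
Total = 4.

4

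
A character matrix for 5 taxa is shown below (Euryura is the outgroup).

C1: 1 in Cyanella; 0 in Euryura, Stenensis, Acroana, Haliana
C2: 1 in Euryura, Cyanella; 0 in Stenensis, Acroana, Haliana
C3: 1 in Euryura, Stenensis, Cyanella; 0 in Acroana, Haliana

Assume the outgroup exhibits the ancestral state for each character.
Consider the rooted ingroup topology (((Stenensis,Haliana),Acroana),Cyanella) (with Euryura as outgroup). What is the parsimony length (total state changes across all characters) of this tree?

Map each character onto (((Stenensis,Haliana),Acroana),Cyanella) (rooted by Euryura) and count the minimum state changes it requires (Fitch parsimony):
C1: 1; C2: 1; C3: 2.
Total tree length = 4.

4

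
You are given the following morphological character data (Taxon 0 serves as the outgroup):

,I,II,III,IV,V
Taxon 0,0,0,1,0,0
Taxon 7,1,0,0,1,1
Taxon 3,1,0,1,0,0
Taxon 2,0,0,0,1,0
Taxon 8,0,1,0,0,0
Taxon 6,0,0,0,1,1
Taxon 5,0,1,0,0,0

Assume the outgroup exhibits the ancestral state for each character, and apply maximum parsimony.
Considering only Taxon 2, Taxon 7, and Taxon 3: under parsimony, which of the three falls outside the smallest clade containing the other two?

Taxon 3

Character polarity is set by the outgroup: the derived state is whichever differs from the outgroup's state, so for III the derived state is '0', and for the remaining characters it is '1'.
I groups Taxon 3 and Taxon 7, which is incompatible with the clades supported by the remaining characters; treating it as convergent (homoplasy) costs fewer steps than any alternative tree.
II (derived state '1') is shared by Taxon 5 and Taxon 8 — a synapomorphy uniting that clade.
III (derived state '0') is shared by Taxon 2, Taxon 5, Taxon 6, Taxon 7, and Taxon 8 — a synapomorphy uniting that clade.
Only Taxon 2, Taxon 6, and Taxon 7 show the derived state '1' for IV, supporting them as a clade.
V: derived state '1' in Taxon 6 and Taxon 7 only — synapomorphy for {Taxon 6, Taxon 7}.
Most parsimonious ingroup topology: ((((Taxon 7,Taxon 6),Taxon 2),(Taxon 8,Taxon 5)),Taxon 3).
Taxon 7 and Taxon 2 share a more recent common ancestor with each other than either does with Taxon 3, so Taxon 3 is the least closely related of the three.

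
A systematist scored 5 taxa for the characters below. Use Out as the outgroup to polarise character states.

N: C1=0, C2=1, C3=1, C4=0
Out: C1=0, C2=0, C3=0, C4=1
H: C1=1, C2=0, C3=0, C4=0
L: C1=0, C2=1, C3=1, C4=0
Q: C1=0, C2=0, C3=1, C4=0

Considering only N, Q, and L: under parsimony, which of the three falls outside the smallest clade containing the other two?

Character polarity is set by the outgroup: the derived state is whichever differs from the outgroup's state, so for C4 the derived state is '0', and for the remaining characters it is '1'.
C1 (derived state '1') is unique to H (autapomorphy; uninformative for grouping).
Only L and N show the derived state '1' for C2, supporting them as a clade.
C3: derived state '1' in L, N, and Q only — synapomorphy for {L, N, Q}.
C4 (derived state '0') is shared by all ingroup taxa — unites the whole ingroup.
Most parsimonious ingroup topology: ((Q,(L,N)),H).
N and L share a more recent common ancestor with each other than either does with Q, so Q is the least closely related of the three.

Q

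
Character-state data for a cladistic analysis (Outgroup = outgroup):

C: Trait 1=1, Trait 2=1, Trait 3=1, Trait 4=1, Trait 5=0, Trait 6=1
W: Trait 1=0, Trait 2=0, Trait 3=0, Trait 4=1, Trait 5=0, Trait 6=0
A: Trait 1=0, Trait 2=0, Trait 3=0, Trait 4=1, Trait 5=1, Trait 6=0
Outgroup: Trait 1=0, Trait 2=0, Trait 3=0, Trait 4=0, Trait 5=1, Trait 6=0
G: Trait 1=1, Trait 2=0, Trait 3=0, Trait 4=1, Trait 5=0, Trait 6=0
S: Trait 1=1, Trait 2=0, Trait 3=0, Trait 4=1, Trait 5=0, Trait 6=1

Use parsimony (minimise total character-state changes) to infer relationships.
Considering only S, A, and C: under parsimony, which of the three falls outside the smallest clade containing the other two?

A

Character polarity is set by the outgroup: the derived state is whichever differs from the outgroup's state, so for Trait 5 the derived state is '0', and for the remaining characters it is '1'.
Trait 1: derived state '1' in C, G, and S only — synapomorphy for {C, G, S}.
Trait 2 (derived state '1') is unique to C (autapomorphy; uninformative for grouping).
Trait 3 (derived state '1') is unique to C (autapomorphy; uninformative for grouping).
All ingroup taxa share the derived state '1' for Trait 4; it defines the ingroup but does not resolve relationships within it.
Only C, G, S, and W show the derived state '0' for Trait 5, supporting them as a clade.
Only C and S show the derived state '1' for Trait 6, supporting them as a clade.
Most parsimonious ingroup topology: ((W,(G,(S,C))),A).
S and C share a more recent common ancestor with each other than either does with A, so A is the least closely related of the three.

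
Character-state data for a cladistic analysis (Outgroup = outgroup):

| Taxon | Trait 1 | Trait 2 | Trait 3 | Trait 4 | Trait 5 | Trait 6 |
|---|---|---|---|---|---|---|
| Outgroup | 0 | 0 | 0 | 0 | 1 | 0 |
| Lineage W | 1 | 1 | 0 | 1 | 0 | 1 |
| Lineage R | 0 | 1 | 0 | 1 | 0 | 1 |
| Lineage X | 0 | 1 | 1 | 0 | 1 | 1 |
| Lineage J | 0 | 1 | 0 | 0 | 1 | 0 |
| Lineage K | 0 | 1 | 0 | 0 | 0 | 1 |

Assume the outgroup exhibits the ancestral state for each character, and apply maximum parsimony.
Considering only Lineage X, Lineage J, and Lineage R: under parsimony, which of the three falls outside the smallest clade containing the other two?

Lineage J

Character polarity is set by the outgroup: the derived state is whichever differs from the outgroup's state, so for Trait 5 the derived state is '0', and for the remaining characters it is '1'.
Trait 1 (derived state '1') is unique to Lineage W (autapomorphy; uninformative for grouping).
Trait 2 (derived state '1') is shared by all ingroup taxa — unites the whole ingroup.
Trait 3 (derived state '1') is unique to Lineage X (autapomorphy; uninformative for grouping).
Trait 4: derived state '1' in Lineage R and Lineage W only — synapomorphy for {Lineage R, Lineage W}.
Trait 5 (derived state '0') is shared by Lineage K, Lineage R, and Lineage W — a synapomorphy uniting that clade.
Only Lineage K, Lineage R, Lineage W, and Lineage X show the derived state '1' for Trait 6, supporting them as a clade.
Most parsimonious ingroup topology: ((((Lineage W,Lineage R),Lineage K),Lineage X),Lineage J).
Lineage X and Lineage R share a more recent common ancestor with each other than either does with Lineage J, so Lineage J is the least closely related of the three.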